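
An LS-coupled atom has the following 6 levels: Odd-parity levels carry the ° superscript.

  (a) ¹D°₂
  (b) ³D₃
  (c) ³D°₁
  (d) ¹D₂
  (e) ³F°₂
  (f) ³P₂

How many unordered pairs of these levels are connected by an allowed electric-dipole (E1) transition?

(a)–(b): forbidden (ΔS).
(a)–(c): forbidden (parity, ΔS).
(a)–(d): allowed.
(a)–(e): forbidden (parity, ΔS).
(a)–(f): forbidden (ΔS).
(b)–(c): forbidden (ΔJ).
(b)–(d): forbidden (parity, ΔS).
(b)–(e): allowed.
(b)–(f): forbidden (parity).
(c)–(d): forbidden (ΔS).
(c)–(e): forbidden (parity).
(c)–(f): allowed.
(d)–(e): forbidden (ΔS).
(d)–(f): forbidden (parity, ΔS).
(e)–(f): forbidden (ΔL).
Allowed pairs: 3 of 15.

3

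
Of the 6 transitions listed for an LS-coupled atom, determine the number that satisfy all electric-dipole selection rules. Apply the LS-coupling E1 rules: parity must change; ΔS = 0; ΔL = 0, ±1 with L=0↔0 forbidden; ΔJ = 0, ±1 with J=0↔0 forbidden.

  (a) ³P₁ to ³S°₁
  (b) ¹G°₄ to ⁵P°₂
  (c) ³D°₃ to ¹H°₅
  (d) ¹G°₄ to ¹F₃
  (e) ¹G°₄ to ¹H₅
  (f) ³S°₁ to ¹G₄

(a) allowed
(b) forbidden (parity, ΔS, ΔL, ΔJ fail)
(c) forbidden (parity, ΔS, ΔL, ΔJ fail)
(d) allowed
(e) allowed
(f) forbidden (ΔS, ΔL, ΔJ fail)
Total allowed: 3 of 6.

3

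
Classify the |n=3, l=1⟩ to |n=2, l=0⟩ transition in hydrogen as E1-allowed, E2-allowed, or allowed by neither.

E1

Δl = 0 − 1 = -1; l_i + l_f = 1.
E1 (Δl = ±1): satisfied.
E2 (Δl = 0,±2, l_i+l_f ≥ 2): not satisfied.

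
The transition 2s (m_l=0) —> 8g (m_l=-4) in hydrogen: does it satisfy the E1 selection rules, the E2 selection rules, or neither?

Δl = 4 − 0 = +4; l_i + l_f = 4.
Δm_l = -4.
E1 (Δl = ±1, |Δm_l| ≤ 1): not satisfied.
E2 (Δl = 0,±2, l_i+l_f ≥ 2, |Δm_l| ≤ 2): not satisfied.

neither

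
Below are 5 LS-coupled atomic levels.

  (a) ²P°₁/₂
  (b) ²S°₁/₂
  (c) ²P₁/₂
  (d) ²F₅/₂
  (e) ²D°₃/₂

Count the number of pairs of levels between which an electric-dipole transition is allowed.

(a)–(b): forbidden (parity).
(a)–(c): allowed.
(a)–(d): forbidden (ΔL, ΔJ).
(a)–(e): forbidden (parity).
(b)–(c): allowed.
(b)–(d): forbidden (ΔL, ΔJ).
(b)–(e): forbidden (parity, ΔL).
(c)–(d): forbidden (parity, ΔL, ΔJ).
(c)–(e): allowed.
(d)–(e): allowed.
Allowed pairs: 4 of 10.

4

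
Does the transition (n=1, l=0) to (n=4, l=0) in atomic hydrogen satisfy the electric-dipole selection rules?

forbidden

Δl = 0 − 0 = +0; the E1 rule Δl = ±1 is fails.
The transition is electric-dipole forbidden.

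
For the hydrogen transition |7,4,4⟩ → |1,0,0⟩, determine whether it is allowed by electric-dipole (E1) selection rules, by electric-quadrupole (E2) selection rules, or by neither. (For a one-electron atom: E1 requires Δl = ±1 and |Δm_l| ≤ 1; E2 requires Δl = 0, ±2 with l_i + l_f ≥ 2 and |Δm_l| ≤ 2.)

neither

Δl = 0 − 4 = -4; l_i + l_f = 4.
Δm_l = -4.
E1 (Δl = ±1, |Δm_l| ≤ 1): not satisfied.
E2 (Δl = 0,±2, l_i+l_f ≥ 2, |Δm_l| ≤ 2): not satisfied.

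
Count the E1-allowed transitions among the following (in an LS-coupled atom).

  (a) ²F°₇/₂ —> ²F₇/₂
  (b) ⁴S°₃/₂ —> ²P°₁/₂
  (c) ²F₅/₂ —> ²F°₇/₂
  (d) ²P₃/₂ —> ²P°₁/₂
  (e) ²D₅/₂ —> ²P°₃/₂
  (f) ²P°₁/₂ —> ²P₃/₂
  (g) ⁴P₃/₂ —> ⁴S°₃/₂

6

(a) allowed
(b) forbidden (parity, ΔS fail)
(c) allowed
(d) allowed
(e) allowed
(f) allowed
(g) allowed
Total allowed: 6 of 7.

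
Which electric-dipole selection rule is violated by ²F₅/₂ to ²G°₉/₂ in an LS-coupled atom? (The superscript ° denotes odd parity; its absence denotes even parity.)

the ΔJ = 0, ±1 rule

Initial level: S=1/2, L=3, J=5/2, parity even. Final level: S=1/2, L=4, J=9/2, parity odd.
Parity must change: even → odd — ok.
ΔS = 0: S: 1/2 → 1/2 — ok.
ΔJ = 0, ±1 (not J=0↔0): J: 5/2 → 9/2, ΔJ = +2 — fails.
ΔL = 0, ±1 (not L=0↔0): L: 3 → 4, ΔL = +1 — ok.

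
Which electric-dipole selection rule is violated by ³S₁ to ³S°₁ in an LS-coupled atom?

Reading off the term symbols: S 1→1, L 0→0, J 1→1, parity even→odd.
Parity must change: even → odd — ok.
ΔS = 0: S: 1 → 1 — ok.
ΔL = 0, ±1 (not L=0↔0): L: 0 → 0, ΔL = +0 — fails.
ΔJ = 0, ±1 (not J=0↔0): J: 1 → 1, ΔJ = +0 — ok.

the L=0 ↔ L=0 exclusion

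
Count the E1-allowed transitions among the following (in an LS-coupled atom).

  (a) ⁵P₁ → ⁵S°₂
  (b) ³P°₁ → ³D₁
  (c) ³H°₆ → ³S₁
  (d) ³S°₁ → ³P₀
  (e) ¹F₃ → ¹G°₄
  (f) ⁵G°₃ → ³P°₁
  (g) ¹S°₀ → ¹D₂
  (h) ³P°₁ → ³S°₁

(a) allowed
(b) allowed
(c) forbidden (ΔL, ΔJ fail)
(d) allowed
(e) allowed
(f) forbidden (parity, ΔS, ΔL, ΔJ fail)
(g) forbidden (ΔL, ΔJ fail)
(h) forbidden (parity fails)
Total allowed: 4 of 8.

4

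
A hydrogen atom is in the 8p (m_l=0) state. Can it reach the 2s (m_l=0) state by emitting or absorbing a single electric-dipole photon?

Δl = 0 − 1 = -1; the E1 rule Δl = ±1 is ✓.
Δm_l = 0 − (0) = +0. E1 requires Δm_l = 0, ±1: ✓.
All E1 selection rules are satisfied.

allowed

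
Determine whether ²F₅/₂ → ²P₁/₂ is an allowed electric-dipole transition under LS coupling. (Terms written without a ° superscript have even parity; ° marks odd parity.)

ΔJ = 0, ±1 (not J=0↔0): J: 5/2 → 1/2, ΔJ = -2 — fails.
ΔL = 0, ±1 (not L=0↔0): L: 3 → 1, ΔL = -2 — fails.
Parity must change: even → even — fails.
ΔS = 0: S: 1/2 → 1/2 — ok.
Rule(s) violated: parity, ΔL, ΔJ.

forbidden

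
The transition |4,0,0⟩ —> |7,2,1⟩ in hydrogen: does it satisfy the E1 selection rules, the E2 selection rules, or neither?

Δl = 2 − 0 = +2; l_i + l_f = 2.
Δm_l = +1.
E1 (Δl = ±1, |Δm_l| ≤ 1): not satisfied.
E2 (Δl = 0,±2, l_i+l_f ≥ 2, |Δm_l| ≤ 2): satisfied.

E2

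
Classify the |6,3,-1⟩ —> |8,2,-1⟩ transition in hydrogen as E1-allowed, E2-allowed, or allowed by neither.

E1

Δl = 2 − 3 = -1; l_i + l_f = 5.
Δm_l = +0.
E1 (Δl = ±1, |Δm_l| ≤ 1): satisfied.
E2 (Δl = 0,±2, l_i+l_f ≥ 2, |Δm_l| ≤ 2): not satisfied.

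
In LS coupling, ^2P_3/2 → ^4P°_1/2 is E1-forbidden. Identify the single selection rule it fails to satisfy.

the ΔS = 0 rule

Reading off the term symbols: S 1/2→3/2, L 1→1, J 3/2→1/2, parity even→odd.
ΔS = 0: S: 1/2 → 3/2 — fails.
ΔJ = 0, ±1 (not J=0↔0): J: 3/2 → 1/2, ΔJ = -1 — ok.
ΔL = 0, ±1 (not L=0↔0): L: 1 → 1, ΔL = +0 — ok.
Parity must change: even → odd — ok.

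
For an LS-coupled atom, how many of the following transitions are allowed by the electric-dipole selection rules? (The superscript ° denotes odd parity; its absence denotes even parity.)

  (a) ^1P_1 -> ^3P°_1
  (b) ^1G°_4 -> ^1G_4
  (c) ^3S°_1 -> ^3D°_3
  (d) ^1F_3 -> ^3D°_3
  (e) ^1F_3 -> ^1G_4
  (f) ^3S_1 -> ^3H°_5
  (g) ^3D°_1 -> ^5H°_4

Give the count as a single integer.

1

(a) forbidden (ΔS fails)
(b) allowed
(c) forbidden (parity, ΔL, ΔJ fail)
(d) forbidden (ΔS fails)
(e) forbidden (parity fails)
(f) forbidden (ΔL, ΔJ fail)
(g) forbidden (parity, ΔS, ΔL, ΔJ fail)
Total allowed: 1 of 7.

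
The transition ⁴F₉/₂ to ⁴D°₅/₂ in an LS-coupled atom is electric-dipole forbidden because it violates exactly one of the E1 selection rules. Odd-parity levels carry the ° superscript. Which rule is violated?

Initial level: S=3/2, L=3, J=9/2, parity even. Final level: S=3/2, L=2, J=5/2, parity odd.
Parity must change: even → odd — ok.
ΔS = 0: S: 3/2 → 3/2 — ok.
ΔL = 0, ±1 (not L=0↔0): L: 3 → 2, ΔL = -1 — ok.
ΔJ = 0, ±1 (not J=0↔0): J: 9/2 → 5/2, ΔJ = -2 — fails.

the ΔJ = 0, ±1 rule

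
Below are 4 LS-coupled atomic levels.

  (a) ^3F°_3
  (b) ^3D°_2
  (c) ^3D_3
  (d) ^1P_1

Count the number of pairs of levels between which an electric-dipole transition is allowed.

(a)–(b): forbidden (parity).
(a)–(c): allowed.
(a)–(d): forbidden (ΔS, ΔL, ΔJ).
(b)–(c): allowed.
(b)–(d): forbidden (ΔS).
(c)–(d): forbidden (parity, ΔS, ΔJ).
Allowed pairs: 2 of 6.

2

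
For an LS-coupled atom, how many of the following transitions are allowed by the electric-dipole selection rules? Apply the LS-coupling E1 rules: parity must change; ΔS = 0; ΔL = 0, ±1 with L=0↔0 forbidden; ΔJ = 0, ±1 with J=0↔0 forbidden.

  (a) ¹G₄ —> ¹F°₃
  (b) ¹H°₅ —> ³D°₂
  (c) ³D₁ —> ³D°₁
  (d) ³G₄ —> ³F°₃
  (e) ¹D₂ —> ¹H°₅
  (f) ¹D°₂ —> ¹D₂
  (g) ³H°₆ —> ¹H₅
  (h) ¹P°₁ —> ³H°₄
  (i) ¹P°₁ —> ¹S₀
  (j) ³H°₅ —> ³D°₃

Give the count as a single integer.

5

(a) allowed
(b) forbidden (parity, ΔS, ΔL, ΔJ fail)
(c) allowed
(d) allowed
(e) forbidden (ΔL, ΔJ fail)
(f) allowed
(g) forbidden (ΔS fails)
(h) forbidden (parity, ΔS, ΔL, ΔJ fail)
(i) allowed
(j) forbidden (parity, ΔL, ΔJ fail)
Total allowed: 5 of 10.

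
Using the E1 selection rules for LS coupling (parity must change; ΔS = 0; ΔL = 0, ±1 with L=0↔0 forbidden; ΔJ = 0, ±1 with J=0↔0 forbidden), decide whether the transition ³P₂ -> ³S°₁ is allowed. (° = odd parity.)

Parity must change: even → odd — ✓.
ΔS = 0: S: 1 → 1 — ✓.
ΔL = 0, ±1 (not L=0↔0): L: 1 → 0, ΔL = -1 — ✓.
ΔJ = 0, ±1 (not J=0↔0): J: 2 → 1, ΔJ = -1 — ✓.
All four E1 rules are satisfied.

allowed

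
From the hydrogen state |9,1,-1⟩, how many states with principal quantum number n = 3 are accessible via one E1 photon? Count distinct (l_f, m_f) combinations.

E1 requires Δl = ±1, so l_f ∈ {0, 2}; with 0 ≤ l_f ≤ n_f−1 = 2, the allowed l_f values are {0, 2}.
For l_f = 0: m_f ∈ {m_i−1, m_i, m_i+1} ∩ [−0, 0] = {0} → 1 state.
For l_f = 2: m_f ∈ {m_i−1, m_i, m_i+1} ∩ [−2, 2] = {-2, -1, 0} → 3 states.
Total: 4.

4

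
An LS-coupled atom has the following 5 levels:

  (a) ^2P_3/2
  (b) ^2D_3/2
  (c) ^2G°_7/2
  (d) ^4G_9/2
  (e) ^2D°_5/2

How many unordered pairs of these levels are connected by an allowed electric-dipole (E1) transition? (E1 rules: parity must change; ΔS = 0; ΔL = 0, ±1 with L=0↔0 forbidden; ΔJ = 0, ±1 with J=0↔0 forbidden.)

2

(a)–(b): forbidden (parity).
(a)–(c): forbidden (ΔL, ΔJ).
(a)–(d): forbidden (parity, ΔS, ΔL, ΔJ).
(a)–(e): allowed.
(b)–(c): forbidden (ΔL, ΔJ).
(b)–(d): forbidden (parity, ΔS, ΔL, ΔJ).
(b)–(e): allowed.
(c)–(d): forbidden (ΔS).
(c)–(e): forbidden (parity, ΔL).
(d)–(e): forbidden (ΔS, ΔL, ΔJ).
Allowed pairs: 2 of 10.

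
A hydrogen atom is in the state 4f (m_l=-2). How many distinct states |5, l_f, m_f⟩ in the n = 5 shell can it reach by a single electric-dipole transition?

5

E1 requires Δl = ±1, so l_f ∈ {2, 4}; with 0 ≤ l_f ≤ n_f−1 = 4, the allowed l_f values are {2, 4}.
For l_f = 2: m_f ∈ {m_i−1, m_i, m_i+1} ∩ [−2, 2] = {-2, -1} → 2 states.
For l_f = 4: m_f ∈ {m_i−1, m_i, m_i+1} ∩ [−4, 4] = {-3, -2, -1} → 3 states.
Total: 5.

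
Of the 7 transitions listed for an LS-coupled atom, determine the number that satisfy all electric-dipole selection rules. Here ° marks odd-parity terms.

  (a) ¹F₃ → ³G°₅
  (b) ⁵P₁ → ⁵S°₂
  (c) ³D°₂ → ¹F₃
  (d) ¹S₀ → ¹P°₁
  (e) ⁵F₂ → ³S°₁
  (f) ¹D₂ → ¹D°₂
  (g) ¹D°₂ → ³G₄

(a) forbidden (ΔS, ΔJ fail)
(b) allowed
(c) forbidden (ΔS fails)
(d) allowed
(e) forbidden (ΔS, ΔL fail)
(f) allowed
(g) forbidden (ΔS, ΔL, ΔJ fail)
Total allowed: 3 of 7.

3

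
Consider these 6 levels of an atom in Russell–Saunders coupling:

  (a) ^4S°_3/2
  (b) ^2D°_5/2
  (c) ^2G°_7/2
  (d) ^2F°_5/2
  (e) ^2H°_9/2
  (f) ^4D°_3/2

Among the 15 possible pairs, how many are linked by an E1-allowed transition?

0

(a)–(b): forbidden (parity, ΔS, ΔL).
(a)–(c): forbidden (parity, ΔS, ΔL, ΔJ).
(a)–(d): forbidden (parity, ΔS, ΔL).
(a)–(e): forbidden (parity, ΔS, ΔL, ΔJ).
(a)–(f): forbidden (parity, ΔL).
(b)–(c): forbidden (parity, ΔL).
(b)–(d): forbidden (parity).
(b)–(e): forbidden (parity, ΔL, ΔJ).
(b)–(f): forbidden (parity, ΔS).
(c)–(d): forbidden (parity).
(c)–(e): forbidden (parity).
(c)–(f): forbidden (parity, ΔS, ΔL, ΔJ).
(d)–(e): forbidden (parity, ΔL, ΔJ).
(d)–(f): forbidden (parity, ΔS).
(e)–(f): forbidden (parity, ΔS, ΔL, ΔJ).
Allowed pairs: 0 of 15.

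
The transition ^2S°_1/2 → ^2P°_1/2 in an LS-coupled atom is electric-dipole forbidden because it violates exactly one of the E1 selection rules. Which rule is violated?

Reading off the term symbols: S 1/2→1/2, L 0→1, J 1/2→1/2, parity odd→odd.
Parity must change: odd → odd — fails.
ΔS = 0: S: 1/2 → 1/2 — ok.
ΔL = 0, ±1 (not L=0↔0): L: 0 → 1, ΔL = +1 — ok.
ΔJ = 0, ±1 (not J=0↔0): J: 1/2 → 1/2, ΔJ = +0 — ok.

parity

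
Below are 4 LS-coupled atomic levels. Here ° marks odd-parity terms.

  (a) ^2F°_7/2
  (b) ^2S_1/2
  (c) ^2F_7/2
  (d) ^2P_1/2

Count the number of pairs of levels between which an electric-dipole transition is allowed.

(a)–(b): forbidden (ΔL, ΔJ).
(a)–(c): allowed.
(a)–(d): forbidden (ΔL, ΔJ).
(b)–(c): forbidden (parity, ΔL, ΔJ).
(b)–(d): forbidden (parity).
(c)–(d): forbidden (parity, ΔL, ΔJ).
Allowed pairs: 1 of 6.

1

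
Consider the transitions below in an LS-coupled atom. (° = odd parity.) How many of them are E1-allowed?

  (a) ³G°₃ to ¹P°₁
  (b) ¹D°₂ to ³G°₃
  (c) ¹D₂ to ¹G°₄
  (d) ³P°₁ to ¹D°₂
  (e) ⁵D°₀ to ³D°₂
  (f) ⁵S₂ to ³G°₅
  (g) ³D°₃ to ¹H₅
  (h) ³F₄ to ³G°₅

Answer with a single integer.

1

(a) forbidden (parity, ΔS, ΔL, ΔJ fail)
(b) forbidden (parity, ΔS, ΔL fail)
(c) forbidden (ΔL, ΔJ fail)
(d) forbidden (parity, ΔS fail)
(e) forbidden (parity, ΔS, ΔJ fail)
(f) forbidden (ΔS, ΔL, ΔJ fail)
(g) forbidden (ΔS, ΔL, ΔJ fail)
(h) allowed
Total allowed: 1 of 8.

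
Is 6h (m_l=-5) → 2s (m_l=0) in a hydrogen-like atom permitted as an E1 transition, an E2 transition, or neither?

Δl = 0 − 5 = -5; l_i + l_f = 5.
Δm_l = +5.
E1 (Δl = ±1, |Δm_l| ≤ 1): not satisfied.
E2 (Δl = 0,±2, l_i+l_f ≥ 2, |Δm_l| ≤ 2): not satisfied.

neither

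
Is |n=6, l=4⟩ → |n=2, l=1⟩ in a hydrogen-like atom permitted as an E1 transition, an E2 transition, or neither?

neither

Δl = 1 − 4 = -3; l_i + l_f = 5.
E1 (Δl = ±1): not satisfied.
E2 (Δl = 0,±2, l_i+l_f ≥ 2): not satisfied.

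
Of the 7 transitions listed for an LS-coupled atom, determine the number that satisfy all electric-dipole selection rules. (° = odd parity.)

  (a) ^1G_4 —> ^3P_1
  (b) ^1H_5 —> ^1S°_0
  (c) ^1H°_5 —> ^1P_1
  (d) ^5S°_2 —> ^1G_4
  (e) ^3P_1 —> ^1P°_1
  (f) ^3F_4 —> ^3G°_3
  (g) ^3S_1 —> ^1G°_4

(a) forbidden (parity, ΔS, ΔL, ΔJ fail)
(b) forbidden (ΔL, ΔJ fail)
(c) forbidden (ΔL, ΔJ fail)
(d) forbidden (ΔS, ΔL, ΔJ fail)
(e) forbidden (ΔS fails)
(f) allowed
(g) forbidden (ΔS, ΔL, ΔJ fail)
Total allowed: 1 of 7.

1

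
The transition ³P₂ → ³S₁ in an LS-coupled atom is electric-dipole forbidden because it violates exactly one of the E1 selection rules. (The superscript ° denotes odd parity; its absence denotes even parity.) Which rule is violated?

Initial level: S=1, L=1, J=2, parity even. Final level: S=1, L=0, J=1, parity even.
Parity must change: even → even — violated.
ΔS = 0: S: 1 → 1 — satisfied.
ΔL = 0, ±1 (not L=0↔0): L: 1 → 0, ΔL = -1 — satisfied.
ΔJ = 0, ±1 (not J=0↔0): J: 2 → 1, ΔJ = -1 — satisfied.

parity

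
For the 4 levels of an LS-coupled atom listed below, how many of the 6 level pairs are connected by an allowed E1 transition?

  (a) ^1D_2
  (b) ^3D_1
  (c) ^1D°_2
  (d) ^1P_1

2

(a)–(b): forbidden (parity, ΔS).
(a)–(c): allowed.
(a)–(d): forbidden (parity).
(b)–(c): forbidden (ΔS).
(b)–(d): forbidden (parity, ΔS).
(c)–(d): allowed.
Allowed pairs: 2 of 6.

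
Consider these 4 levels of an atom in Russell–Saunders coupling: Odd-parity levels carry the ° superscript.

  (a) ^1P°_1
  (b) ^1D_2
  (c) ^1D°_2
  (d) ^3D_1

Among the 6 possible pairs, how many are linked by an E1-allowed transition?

(a)–(b): allowed.
(a)–(c): forbidden (parity).
(a)–(d): forbidden (ΔS).
(b)–(c): allowed.
(b)–(d): forbidden (parity, ΔS).
(c)–(d): forbidden (ΔS).
Allowed pairs: 2 of 6.

2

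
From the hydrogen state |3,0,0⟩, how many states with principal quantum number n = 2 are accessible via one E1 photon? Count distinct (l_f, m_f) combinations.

E1 requires Δl = ±1, so l_f ∈ {-1, 1}; with 0 ≤ l_f ≤ n_f−1 = 1, the allowed l_f values are {1}.
For l_f = 1: m_f ∈ {m_i−1, m_i, m_i+1} ∩ [−1, 1] = {-1, 0, 1} → 3 states.
Total: 3.

3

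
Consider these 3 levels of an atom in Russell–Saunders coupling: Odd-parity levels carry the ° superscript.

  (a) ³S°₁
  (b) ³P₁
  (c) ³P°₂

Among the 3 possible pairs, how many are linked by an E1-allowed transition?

(a)–(b): allowed.
(a)–(c): forbidden (parity).
(b)–(c): allowed.
Allowed pairs: 2 of 3.

2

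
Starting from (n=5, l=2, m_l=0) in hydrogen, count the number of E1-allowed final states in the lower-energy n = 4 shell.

6

E1 requires Δl = ±1, so l_f ∈ {1, 3}; with 0 ≤ l_f ≤ n_f−1 = 3, the allowed l_f values are {1, 3}.
For l_f = 1: m_f ∈ {m_i−1, m_i, m_i+1} ∩ [−1, 1] = {-1, 0, 1} → 3 states.
For l_f = 3: m_f ∈ {m_i−1, m_i, m_i+1} ∩ [−3, 3] = {-1, 0, 1} → 3 states.
Total: 6.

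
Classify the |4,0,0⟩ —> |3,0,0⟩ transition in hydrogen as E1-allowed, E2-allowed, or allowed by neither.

Δl = 0 − 0 = +0; l_i + l_f = 0.
Δm_l = +0.
E1 (Δl = ±1, |Δm_l| ≤ 1): not satisfied.
E2 (Δl = 0,±2, l_i+l_f ≥ 2, |Δm_l| ≤ 2): not satisfied.

neither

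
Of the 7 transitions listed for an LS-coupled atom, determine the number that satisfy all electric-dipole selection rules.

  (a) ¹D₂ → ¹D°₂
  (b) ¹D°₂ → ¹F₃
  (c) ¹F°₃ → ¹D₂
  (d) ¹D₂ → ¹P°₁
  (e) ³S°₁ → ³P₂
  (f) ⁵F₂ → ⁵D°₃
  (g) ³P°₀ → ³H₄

(a) allowed
(b) allowed
(c) allowed
(d) allowed
(e) allowed
(f) allowed
(g) forbidden (ΔL, ΔJ fail)
Total allowed: 6 of 7.

6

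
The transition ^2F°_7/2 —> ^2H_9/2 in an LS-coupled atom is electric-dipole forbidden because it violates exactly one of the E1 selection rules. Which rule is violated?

Initial level: S=1/2, L=3, J=7/2, parity odd. Final level: S=1/2, L=5, J=9/2, parity even.
Parity must change: odd → even — ok.
ΔS = 0: S: 1/2 → 1/2 — ok.
ΔL = 0, ±1 (not L=0↔0): L: 3 → 5, ΔL = +2 — fails.
ΔJ = 0, ±1 (not J=0↔0): J: 7/2 → 9/2, ΔJ = +1 — ok.

the ΔL = 0, ±1 rule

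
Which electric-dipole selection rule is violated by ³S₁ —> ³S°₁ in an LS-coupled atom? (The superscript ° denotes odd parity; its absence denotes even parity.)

the L=0 ↔ L=0 exclusion

ΔJ = 0, ±1 (not J=0↔0): J: 1 → 1, ΔJ = +0 — ok.
Parity must change: even → odd — ok.
ΔS = 0: S: 1 → 1 — ok.
ΔL = 0, ±1 (not L=0↔0): L: 0 → 0, ΔL = +0 — fails.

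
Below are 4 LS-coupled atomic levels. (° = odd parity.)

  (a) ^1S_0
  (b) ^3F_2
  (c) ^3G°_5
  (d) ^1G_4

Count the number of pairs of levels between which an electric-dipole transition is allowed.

0

(a)–(b): forbidden (parity, ΔS, ΔL, ΔJ).
(a)–(c): forbidden (ΔS, ΔL, ΔJ).
(a)–(d): forbidden (parity, ΔL, ΔJ).
(b)–(c): forbidden (ΔJ).
(b)–(d): forbidden (parity, ΔS, ΔJ).
(c)–(d): forbidden (ΔS).
Allowed pairs: 0 of 6.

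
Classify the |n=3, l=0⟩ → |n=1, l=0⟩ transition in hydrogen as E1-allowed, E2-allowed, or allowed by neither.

Δl = 0 − 0 = +0; l_i + l_f = 0.
E1 (Δl = ±1): not satisfied.
E2 (Δl = 0,±2, l_i+l_f ≥ 2): not satisfied.

neither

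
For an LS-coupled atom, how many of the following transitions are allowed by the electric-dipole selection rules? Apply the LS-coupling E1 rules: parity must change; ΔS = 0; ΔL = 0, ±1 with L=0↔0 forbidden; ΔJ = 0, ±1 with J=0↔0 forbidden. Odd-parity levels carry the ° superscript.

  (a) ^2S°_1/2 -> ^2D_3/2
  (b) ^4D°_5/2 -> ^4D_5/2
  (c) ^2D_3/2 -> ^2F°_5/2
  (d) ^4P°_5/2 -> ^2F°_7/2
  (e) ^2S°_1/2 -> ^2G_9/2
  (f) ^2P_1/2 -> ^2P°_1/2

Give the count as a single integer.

3

(a) forbidden (ΔL fails)
(b) allowed
(c) allowed
(d) forbidden (parity, ΔS, ΔL fail)
(e) forbidden (ΔL, ΔJ fail)
(f) allowed
Total allowed: 3 of 6.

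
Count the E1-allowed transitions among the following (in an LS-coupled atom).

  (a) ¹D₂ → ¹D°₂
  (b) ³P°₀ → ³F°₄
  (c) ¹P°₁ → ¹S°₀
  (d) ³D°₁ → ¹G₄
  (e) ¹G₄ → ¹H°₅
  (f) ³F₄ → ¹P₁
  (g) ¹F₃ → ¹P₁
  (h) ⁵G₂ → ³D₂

2

(a) allowed
(b) forbidden (parity, ΔL, ΔJ fail)
(c) forbidden (parity fails)
(d) forbidden (ΔS, ΔL, ΔJ fail)
(e) allowed
(f) forbidden (parity, ΔS, ΔL, ΔJ fail)
(g) forbidden (parity, ΔL, ΔJ fail)
(h) forbidden (parity, ΔS, ΔL fail)
Total allowed: 2 of 8.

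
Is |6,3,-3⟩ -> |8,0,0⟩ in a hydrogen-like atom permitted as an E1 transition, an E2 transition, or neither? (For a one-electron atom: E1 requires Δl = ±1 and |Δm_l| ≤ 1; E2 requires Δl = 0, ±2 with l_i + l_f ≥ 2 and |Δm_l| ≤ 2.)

neither

Δl = 0 − 3 = -3; l_i + l_f = 3.
Δm_l = +3.
E1 (Δl = ±1, |Δm_l| ≤ 1): not satisfied.
E2 (Δl = 0,±2, l_i+l_f ≥ 2, |Δm_l| ≤ 2): not satisfied.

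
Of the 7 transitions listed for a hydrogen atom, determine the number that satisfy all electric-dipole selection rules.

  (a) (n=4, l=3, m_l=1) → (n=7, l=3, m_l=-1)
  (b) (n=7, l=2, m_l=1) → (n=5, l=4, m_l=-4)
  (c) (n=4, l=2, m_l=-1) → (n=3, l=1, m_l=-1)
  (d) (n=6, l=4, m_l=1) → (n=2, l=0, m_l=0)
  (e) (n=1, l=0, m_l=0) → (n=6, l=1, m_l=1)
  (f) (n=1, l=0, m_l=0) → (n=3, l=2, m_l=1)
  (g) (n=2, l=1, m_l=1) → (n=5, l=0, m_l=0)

3

(a) forbidden — Δl = +0 (E1 requires Δl = ±1); Δm_l = -2 (E1 requires Δm_l = 0, ±1)
(b) forbidden — Δl = +2 (E1 requires Δl = ±1); Δm_l = -5 (E1 requires Δm_l = 0, ±1)
(c) allowed
(d) forbidden — Δl = -4 (E1 requires Δl = ±1)
(e) allowed
(f) forbidden — Δl = +2 (E1 requires Δl = ±1)
(g) allowed
Total allowed: 3 of 7.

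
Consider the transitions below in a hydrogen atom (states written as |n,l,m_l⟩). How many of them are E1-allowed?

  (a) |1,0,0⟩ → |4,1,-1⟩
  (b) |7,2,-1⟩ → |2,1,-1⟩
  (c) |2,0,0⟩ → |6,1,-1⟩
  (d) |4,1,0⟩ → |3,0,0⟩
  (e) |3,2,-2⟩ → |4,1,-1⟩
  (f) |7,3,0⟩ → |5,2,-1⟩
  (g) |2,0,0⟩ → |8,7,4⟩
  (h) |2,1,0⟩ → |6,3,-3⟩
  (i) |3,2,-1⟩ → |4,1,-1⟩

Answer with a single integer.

(a) allowed
(b) allowed
(c) allowed
(d) allowed
(e) allowed
(f) allowed
(g) forbidden — Δl = +7 (E1 requires Δl = ±1); Δm_l = +4 (E1 requires Δm_l = 0, ±1)
(h) forbidden — Δl = +2 (E1 requires Δl = ±1); Δm_l = -3 (E1 requires Δm_l = 0, ±1)
(i) allowed
Total allowed: 7 of 9.

7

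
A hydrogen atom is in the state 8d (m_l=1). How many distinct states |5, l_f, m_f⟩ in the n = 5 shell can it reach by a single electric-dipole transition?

5

E1 requires Δl = ±1, so l_f ∈ {1, 3}; with 0 ≤ l_f ≤ n_f−1 = 4, the allowed l_f values are {1, 3}.
For l_f = 1: m_f ∈ {m_i−1, m_i, m_i+1} ∩ [−1, 1] = {0, 1} → 2 states.
For l_f = 3: m_f ∈ {m_i−1, m_i, m_i+1} ∩ [−3, 3] = {0, 1, 2} → 3 states.
Total: 5.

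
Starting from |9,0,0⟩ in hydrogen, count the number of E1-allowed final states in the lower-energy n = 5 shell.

3

E1 requires Δl = ±1, so l_f ∈ {-1, 1}; with 0 ≤ l_f ≤ n_f−1 = 4, the allowed l_f values are {1}.
For l_f = 1: m_f ∈ {m_i−1, m_i, m_i+1} ∩ [−1, 1] = {-1, 0, 1} → 3 states.
Total: 3.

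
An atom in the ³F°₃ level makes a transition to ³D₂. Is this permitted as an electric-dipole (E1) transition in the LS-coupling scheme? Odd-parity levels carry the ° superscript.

Initial level: S=1, L=3, J=3, parity odd. Final level: S=1, L=2, J=2, parity even.
Parity must change: odd → even — passes.
ΔS = 0: S: 1 → 1 — passes.
ΔL = 0, ±1 (not L=0↔0): L: 3 → 2, ΔL = -1 — passes.
ΔJ = 0, ±1 (not J=0↔0): J: 3 → 2, ΔJ = -1 — passes.
All four E1 rules are satisfied.

allowed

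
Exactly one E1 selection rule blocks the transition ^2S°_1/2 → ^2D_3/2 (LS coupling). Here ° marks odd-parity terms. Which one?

Initial level: S=1/2, L=0, J=1/2, parity odd. Final level: S=1/2, L=2, J=3/2, parity even.
ΔS = 0: S: 1/2 → 1/2 — passes.
ΔL = 0, ±1 (not L=0↔0): L: 0 → 2, ΔL = +2 — fails.
ΔJ = 0, ±1 (not J=0↔0): J: 1/2 → 3/2, ΔJ = +1 — passes.
Parity must change: odd → even — passes.

the ΔL = 0, ±1 rule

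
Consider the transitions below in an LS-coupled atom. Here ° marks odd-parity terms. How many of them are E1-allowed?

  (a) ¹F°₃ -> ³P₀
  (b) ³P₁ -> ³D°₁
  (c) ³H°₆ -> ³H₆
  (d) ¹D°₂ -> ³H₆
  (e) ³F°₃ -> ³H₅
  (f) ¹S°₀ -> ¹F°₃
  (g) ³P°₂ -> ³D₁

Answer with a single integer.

3

(a) forbidden (ΔS, ΔL, ΔJ fail)
(b) allowed
(c) allowed
(d) forbidden (ΔS, ΔL, ΔJ fail)
(e) forbidden (ΔL, ΔJ fail)
(f) forbidden (parity, ΔL, ΔJ fail)
(g) allowed
Total allowed: 3 of 7.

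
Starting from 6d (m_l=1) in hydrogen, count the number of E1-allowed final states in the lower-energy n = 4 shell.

E1 requires Δl = ±1, so l_f ∈ {1, 3}; with 0 ≤ l_f ≤ n_f−1 = 3, the allowed l_f values are {1, 3}.
For l_f = 1: m_f ∈ {m_i−1, m_i, m_i+1} ∩ [−1, 1] = {0, 1} → 2 states.
For l_f = 3: m_f ∈ {m_i−1, m_i, m_i+1} ∩ [−3, 3] = {0, 1, 2} → 3 states.
Total: 5.

5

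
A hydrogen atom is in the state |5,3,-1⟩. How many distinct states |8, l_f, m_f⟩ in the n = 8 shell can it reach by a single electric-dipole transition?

6

E1 requires Δl = ±1, so l_f ∈ {2, 4}; with 0 ≤ l_f ≤ n_f−1 = 7, the allowed l_f values are {2, 4}.
For l_f = 2: m_f ∈ {m_i−1, m_i, m_i+1} ∩ [−2, 2] = {-2, -1, 0} → 3 states.
For l_f = 4: m_f ∈ {m_i−1, m_i, m_i+1} ∩ [−4, 4] = {-2, -1, 0} → 3 states.
Total: 6.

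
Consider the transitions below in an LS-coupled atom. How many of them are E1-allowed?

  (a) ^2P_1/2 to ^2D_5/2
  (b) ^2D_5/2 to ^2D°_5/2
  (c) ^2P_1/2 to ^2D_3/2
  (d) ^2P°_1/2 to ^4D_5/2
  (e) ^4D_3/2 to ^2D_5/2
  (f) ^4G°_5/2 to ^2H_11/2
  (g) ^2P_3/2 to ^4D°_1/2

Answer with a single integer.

1

(a) forbidden (parity, ΔJ fail)
(b) allowed
(c) forbidden (parity fails)
(d) forbidden (ΔS, ΔJ fail)
(e) forbidden (parity, ΔS fail)
(f) forbidden (ΔS, ΔJ fail)
(g) forbidden (ΔS fails)
Total allowed: 1 of 7.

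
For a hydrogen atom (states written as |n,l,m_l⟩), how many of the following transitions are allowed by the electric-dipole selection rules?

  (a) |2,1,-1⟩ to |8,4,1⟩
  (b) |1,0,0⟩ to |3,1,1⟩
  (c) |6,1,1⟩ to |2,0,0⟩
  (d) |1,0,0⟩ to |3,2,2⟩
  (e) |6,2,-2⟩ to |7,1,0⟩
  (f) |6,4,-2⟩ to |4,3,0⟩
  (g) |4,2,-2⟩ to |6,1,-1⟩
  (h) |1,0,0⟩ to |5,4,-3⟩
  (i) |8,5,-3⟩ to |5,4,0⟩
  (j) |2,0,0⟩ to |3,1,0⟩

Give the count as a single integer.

(a) forbidden — Δl = +3 (E1 requires Δl = ±1); Δm_l = +2 (E1 requires Δm_l = 0, ±1)
(b) allowed
(c) allowed
(d) forbidden — Δl = +2 (E1 requires Δl = ±1); Δm_l = +2 (E1 requires Δm_l = 0, ±1)
(e) forbidden — Δm_l = +2 (E1 requires Δm_l = 0, ±1)
(f) forbidden — Δm_l = +2 (E1 requires Δm_l = 0, ±1)
(g) allowed
(h) forbidden — Δl = +4 (E1 requires Δl = ±1); Δm_l = -3 (E1 requires Δm_l = 0, ±1)
(i) forbidden — Δm_l = +3 (E1 requires Δm_l = 0, ±1)
(j) allowed
Total allowed: 4 of 10.

4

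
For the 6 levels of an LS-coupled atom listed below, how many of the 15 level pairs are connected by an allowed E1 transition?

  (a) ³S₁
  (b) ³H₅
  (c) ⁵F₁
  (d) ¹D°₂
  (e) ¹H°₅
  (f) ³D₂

0

(a)–(b): forbidden (parity, ΔL, ΔJ).
(a)–(c): forbidden (parity, ΔS, ΔL).
(a)–(d): forbidden (ΔS, ΔL).
(a)–(e): forbidden (ΔS, ΔL, ΔJ).
(a)–(f): forbidden (parity, ΔL).
(b)–(c): forbidden (parity, ΔS, ΔL, ΔJ).
(b)–(d): forbidden (ΔS, ΔL, ΔJ).
(b)–(e): forbidden (ΔS).
(b)–(f): forbidden (parity, ΔL, ΔJ).
(c)–(d): forbidden (ΔS).
(c)–(e): forbidden (ΔS, ΔL, ΔJ).
(c)–(f): forbidden (parity, ΔS).
(d)–(e): forbidden (parity, ΔL, ΔJ).
(d)–(f): forbidden (ΔS).
(e)–(f): forbidden (ΔS, ΔL, ΔJ).
Allowed pairs: 0 of 15.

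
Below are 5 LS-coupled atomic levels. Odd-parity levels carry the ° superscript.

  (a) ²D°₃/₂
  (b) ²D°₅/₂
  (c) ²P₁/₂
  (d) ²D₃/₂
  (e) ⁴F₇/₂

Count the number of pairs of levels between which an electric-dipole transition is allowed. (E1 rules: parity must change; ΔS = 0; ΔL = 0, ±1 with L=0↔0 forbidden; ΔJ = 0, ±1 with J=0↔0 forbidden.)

3

(a)–(b): forbidden (parity).
(a)–(c): allowed.
(a)–(d): allowed.
(a)–(e): forbidden (ΔS, ΔJ).
(b)–(c): forbidden (ΔJ).
(b)–(d): allowed.
(b)–(e): forbidden (ΔS).
(c)–(d): forbidden (parity).
(c)–(e): forbidden (parity, ΔS, ΔL, ΔJ).
(d)–(e): forbidden (parity, ΔS, ΔJ).
Allowed pairs: 3 of 10.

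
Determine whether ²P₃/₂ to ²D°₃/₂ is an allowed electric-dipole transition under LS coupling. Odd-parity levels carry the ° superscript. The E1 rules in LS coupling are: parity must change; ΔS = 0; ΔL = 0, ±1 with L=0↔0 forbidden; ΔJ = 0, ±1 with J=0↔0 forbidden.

Initial level: S=1/2, L=1, J=3/2, parity even. Final level: S=1/2, L=2, J=3/2, parity odd.
Parity must change: even → odd — satisfied.
ΔL = 0, ±1 (not L=0↔0): L: 1 → 2, ΔL = +1 — satisfied.
ΔJ = 0, ±1 (not J=0↔0): J: 3/2 → 3/2, ΔJ = +0 — satisfied.
ΔS = 0: S: 1/2 → 1/2 — satisfied.
All four E1 rules are satisfied.

allowed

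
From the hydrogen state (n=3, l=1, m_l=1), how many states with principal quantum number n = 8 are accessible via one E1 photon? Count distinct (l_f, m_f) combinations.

4

E1 requires Δl = ±1, so l_f ∈ {0, 2}; with 0 ≤ l_f ≤ n_f−1 = 7, the allowed l_f values are {0, 2}.
For l_f = 0: m_f ∈ {m_i−1, m_i, m_i+1} ∩ [−0, 0] = {0} → 1 state.
For l_f = 2: m_f ∈ {m_i−1, m_i, m_i+1} ∩ [−2, 2] = {0, 1, 2} → 3 states.
Total: 4.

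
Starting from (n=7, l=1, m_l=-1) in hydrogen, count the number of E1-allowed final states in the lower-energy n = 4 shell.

4

E1 requires Δl = ±1, so l_f ∈ {0, 2}; with 0 ≤ l_f ≤ n_f−1 = 3, the allowed l_f values are {0, 2}.
For l_f = 0: m_f ∈ {m_i−1, m_i, m_i+1} ∩ [−0, 0] = {0} → 1 state.
For l_f = 2: m_f ∈ {m_i−1, m_i, m_i+1} ∩ [−2, 2] = {-2, -1, 0} → 3 states.
Total: 4.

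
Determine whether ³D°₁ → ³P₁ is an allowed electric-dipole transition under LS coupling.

Initial level: S=1, L=2, J=1, parity odd. Final level: S=1, L=1, J=1, parity even.
Parity must change: odd → even — ✓.
ΔJ = 0, ±1 (not J=0↔0): J: 1 → 1, ΔJ = +0 — ✓.
ΔS = 0: S: 1 → 1 — ✓.
ΔL = 0, ±1 (not L=0↔0): L: 2 → 1, ΔL = -1 — ✓.
All four E1 rules are satisfied.

allowed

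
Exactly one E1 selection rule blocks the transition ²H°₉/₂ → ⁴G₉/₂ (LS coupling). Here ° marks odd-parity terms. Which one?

Initial level: S=1/2, L=5, J=9/2, parity odd. Final level: S=3/2, L=4, J=9/2, parity even.
Parity must change: odd → even — satisfied.
ΔS = 0: S: 1/2 → 3/2 — violated.
ΔL = 0, ±1 (not L=0↔0): L: 5 → 4, ΔL = -1 — satisfied.
ΔJ = 0, ±1 (not J=0↔0): J: 9/2 → 9/2, ΔJ = +0 — satisfied.

the ΔS = 0 rule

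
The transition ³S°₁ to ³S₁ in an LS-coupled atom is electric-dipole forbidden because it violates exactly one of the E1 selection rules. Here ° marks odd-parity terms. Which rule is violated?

the L=0 ↔ L=0 exclusion

Reading off the term symbols: S 1→1, L 0→0, J 1→1, parity odd→even.
Parity must change: odd → even — ✓.
ΔS = 0: S: 1 → 1 — ✓.
ΔL = 0, ±1 (not L=0↔0): L: 0 → 0, ΔL = +0 — ✗.
ΔJ = 0, ±1 (not J=0↔0): J: 1 → 1, ΔJ = +0 — ✓.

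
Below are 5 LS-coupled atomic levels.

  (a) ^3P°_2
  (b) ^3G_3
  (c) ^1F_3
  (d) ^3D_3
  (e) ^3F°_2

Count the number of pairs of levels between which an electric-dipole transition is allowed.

(a)–(b): forbidden (ΔL).
(a)–(c): forbidden (ΔS, ΔL).
(a)–(d): allowed.
(a)–(e): forbidden (parity, ΔL).
(b)–(c): forbidden (parity, ΔS).
(b)–(d): forbidden (parity, ΔL).
(b)–(e): allowed.
(c)–(d): forbidden (parity, ΔS).
(c)–(e): forbidden (ΔS).
(d)–(e): allowed.
Allowed pairs: 3 of 10.

3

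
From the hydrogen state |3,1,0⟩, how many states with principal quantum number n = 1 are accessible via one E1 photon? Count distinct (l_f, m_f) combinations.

1

E1 requires Δl = ±1, so l_f ∈ {0, 2}; with 0 ≤ l_f ≤ n_f−1 = 0, the allowed l_f values are {0}.
For l_f = 0: m_f ∈ {m_i−1, m_i, m_i+1} ∩ [−0, 0] = {0} → 1 state.
Total: 1.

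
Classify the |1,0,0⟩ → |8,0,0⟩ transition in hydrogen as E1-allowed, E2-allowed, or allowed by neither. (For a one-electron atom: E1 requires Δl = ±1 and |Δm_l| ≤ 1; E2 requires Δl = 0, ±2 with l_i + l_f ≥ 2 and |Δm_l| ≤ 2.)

neither

Δl = 0 − 0 = +0; l_i + l_f = 0.
Δm_l = +0.
E1 (Δl = ±1, |Δm_l| ≤ 1): not satisfied.
E2 (Δl = 0,±2, l_i+l_f ≥ 2, |Δm_l| ≤ 2): not satisfied.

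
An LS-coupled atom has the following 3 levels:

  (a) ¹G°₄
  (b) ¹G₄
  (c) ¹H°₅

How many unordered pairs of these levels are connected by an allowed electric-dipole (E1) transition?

(a)–(b): allowed.
(a)–(c): forbidden (parity).
(b)–(c): allowed.
Allowed pairs: 2 of 3.

2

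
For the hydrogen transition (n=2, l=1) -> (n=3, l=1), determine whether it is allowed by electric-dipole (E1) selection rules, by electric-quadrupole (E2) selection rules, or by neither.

Δl = 1 − 1 = +0; l_i + l_f = 2.
E1 (Δl = ±1): not satisfied.
E2 (Δl = 0,±2, l_i+l_f ≥ 2): satisfied.

E2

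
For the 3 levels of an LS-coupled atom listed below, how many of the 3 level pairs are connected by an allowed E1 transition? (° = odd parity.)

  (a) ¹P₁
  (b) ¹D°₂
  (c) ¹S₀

1

(a)–(b): allowed.
(a)–(c): forbidden (parity).
(b)–(c): forbidden (ΔL, ΔJ).
Allowed pairs: 1 of 3.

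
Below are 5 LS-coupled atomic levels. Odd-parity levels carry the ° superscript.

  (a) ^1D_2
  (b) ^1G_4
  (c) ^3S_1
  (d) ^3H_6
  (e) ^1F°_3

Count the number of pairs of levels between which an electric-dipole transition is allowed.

2

(a)–(b): forbidden (parity, ΔL, ΔJ).
(a)–(c): forbidden (parity, ΔS, ΔL).
(a)–(d): forbidden (parity, ΔS, ΔL, ΔJ).
(a)–(e): allowed.
(b)–(c): forbidden (parity, ΔS, ΔL, ΔJ).
(b)–(d): forbidden (parity, ΔS, ΔJ).
(b)–(e): allowed.
(c)–(d): forbidden (parity, ΔL, ΔJ).
(c)–(e): forbidden (ΔS, ΔL, ΔJ).
(d)–(e): forbidden (ΔS, ΔL, ΔJ).
Allowed pairs: 2 of 10.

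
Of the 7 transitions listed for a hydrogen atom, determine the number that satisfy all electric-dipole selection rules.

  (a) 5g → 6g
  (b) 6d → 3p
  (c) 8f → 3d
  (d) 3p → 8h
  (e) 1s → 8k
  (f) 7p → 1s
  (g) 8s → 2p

(a) forbidden — Δl = +0 (E1 requires Δl = ±1)
(b) allowed
(c) allowed
(d) forbidden — Δl = +4 (E1 requires Δl = ±1)
(e) forbidden — Δl = +7 (E1 requires Δl = ±1)
(f) allowed
(g) allowed
Total allowed: 4 of 7.

4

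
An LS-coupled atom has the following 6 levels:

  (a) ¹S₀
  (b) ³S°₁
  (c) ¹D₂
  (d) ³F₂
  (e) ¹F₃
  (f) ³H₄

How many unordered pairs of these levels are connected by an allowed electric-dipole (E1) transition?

0

(a)–(b): forbidden (ΔS, ΔL).
(a)–(c): forbidden (parity, ΔL, ΔJ).
(a)–(d): forbidden (parity, ΔS, ΔL, ΔJ).
(a)–(e): forbidden (parity, ΔL, ΔJ).
(a)–(f): forbidden (parity, ΔS, ΔL, ΔJ).
(b)–(c): forbidden (ΔS, ΔL).
(b)–(d): forbidden (ΔL).
(b)–(e): forbidden (ΔS, ΔL, ΔJ).
(b)–(f): forbidden (ΔL, ΔJ).
(c)–(d): forbidden (parity, ΔS).
(c)–(e): forbidden (parity).
(c)–(f): forbidden (parity, ΔS, ΔL, ΔJ).
(d)–(e): forbidden (parity, ΔS).
(d)–(f): forbidden (parity, ΔL, ΔJ).
(e)–(f): forbidden (parity, ΔS, ΔL).
Allowed pairs: 0 of 15.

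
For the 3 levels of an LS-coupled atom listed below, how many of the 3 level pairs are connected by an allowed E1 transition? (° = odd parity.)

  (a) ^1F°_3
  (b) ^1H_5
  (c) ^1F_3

(a)–(b): forbidden (ΔL, ΔJ).
(a)–(c): allowed.
(b)–(c): forbidden (parity, ΔL, ΔJ).
Allowed pairs: 1 of 3.

1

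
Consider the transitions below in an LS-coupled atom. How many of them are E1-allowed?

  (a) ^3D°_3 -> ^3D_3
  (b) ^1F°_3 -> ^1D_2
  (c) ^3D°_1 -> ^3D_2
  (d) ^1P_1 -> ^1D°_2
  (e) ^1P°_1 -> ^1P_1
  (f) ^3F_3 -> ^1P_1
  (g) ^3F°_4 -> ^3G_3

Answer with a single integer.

6

(a) allowed
(b) allowed
(c) allowed
(d) allowed
(e) allowed
(f) forbidden (parity, ΔS, ΔL, ΔJ fail)
(g) allowed
Total allowed: 6 of 7.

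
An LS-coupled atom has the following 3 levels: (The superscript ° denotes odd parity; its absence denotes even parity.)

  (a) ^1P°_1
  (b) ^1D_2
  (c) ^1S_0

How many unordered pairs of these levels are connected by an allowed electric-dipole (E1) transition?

(a)–(b): allowed.
(a)–(c): allowed.
(b)–(c): forbidden (parity, ΔL, ΔJ).
Allowed pairs: 2 of 3.

2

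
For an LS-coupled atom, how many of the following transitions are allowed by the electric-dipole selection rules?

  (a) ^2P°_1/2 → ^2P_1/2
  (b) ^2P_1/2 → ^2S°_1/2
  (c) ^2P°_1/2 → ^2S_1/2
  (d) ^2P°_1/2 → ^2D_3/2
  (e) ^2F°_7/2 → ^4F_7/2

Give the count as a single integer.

4

(a) allowed
(b) allowed
(c) allowed
(d) allowed
(e) forbidden (ΔS fails)
Total allowed: 4 of 5.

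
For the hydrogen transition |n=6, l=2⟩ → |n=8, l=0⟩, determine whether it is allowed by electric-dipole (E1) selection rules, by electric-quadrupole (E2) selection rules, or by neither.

Δl = 0 − 2 = -2; l_i + l_f = 2.
E1 (Δl = ±1): not satisfied.
E2 (Δl = 0,±2, l_i+l_f ≥ 2): satisfied.

E2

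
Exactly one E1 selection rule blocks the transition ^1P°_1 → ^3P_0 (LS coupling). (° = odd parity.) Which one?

the ΔS = 0 rule

Reading off the term symbols: S 0→1, L 1→1, J 1→0, parity odd→even.
Parity must change: odd → even — satisfied.
ΔS = 0: S: 0 → 1 — violated.
ΔL = 0, ±1 (not L=0↔0): L: 1 → 1, ΔL = +0 — satisfied.
ΔJ = 0, ±1 (not J=0↔0): J: 1 → 0, ΔJ = -1 — satisfied.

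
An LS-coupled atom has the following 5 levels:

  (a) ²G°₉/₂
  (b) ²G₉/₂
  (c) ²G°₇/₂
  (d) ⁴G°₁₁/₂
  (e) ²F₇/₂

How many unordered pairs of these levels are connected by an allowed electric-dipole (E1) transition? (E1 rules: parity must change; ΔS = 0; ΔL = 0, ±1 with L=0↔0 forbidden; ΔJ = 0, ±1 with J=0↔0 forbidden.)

(a)–(b): allowed.
(a)–(c): forbidden (parity).
(a)–(d): forbidden (parity, ΔS).
(a)–(e): allowed.
(b)–(c): allowed.
(b)–(d): forbidden (ΔS).
(b)–(e): forbidden (parity).
(c)–(d): forbidden (parity, ΔS, ΔJ).
(c)–(e): allowed.
(d)–(e): forbidden (ΔS, ΔJ).
Allowed pairs: 4 of 10.

4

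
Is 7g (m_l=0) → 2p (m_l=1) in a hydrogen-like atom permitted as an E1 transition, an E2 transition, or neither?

Δl = 1 − 4 = -3; l_i + l_f = 5.
Δm_l = +1.
E1 (Δl = ±1, |Δm_l| ≤ 1): not satisfied.
E2 (Δl = 0,±2, l_i+l_f ≥ 2, |Δm_l| ≤ 2): not satisfied.

neither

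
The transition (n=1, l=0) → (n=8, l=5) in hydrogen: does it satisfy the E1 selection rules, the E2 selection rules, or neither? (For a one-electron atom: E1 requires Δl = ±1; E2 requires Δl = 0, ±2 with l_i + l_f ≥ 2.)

neither

Δl = 5 − 0 = +5; l_i + l_f = 5.
E1 (Δl = ±1): not satisfied.
E2 (Δl = 0,±2, l_i+l_f ≥ 2): not satisfied.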